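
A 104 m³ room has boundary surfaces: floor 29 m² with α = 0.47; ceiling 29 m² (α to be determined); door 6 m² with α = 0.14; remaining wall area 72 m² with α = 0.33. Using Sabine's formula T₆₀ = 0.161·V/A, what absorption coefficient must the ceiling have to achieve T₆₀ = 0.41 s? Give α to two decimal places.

0.09

A = 0.161·V/T₆₀ = 0.161·104/0.41 = 40.84 m² sabins.
Absorption from the other surfaces = 29·0.47 + 6·0.14 + 72·0.33 = 38.23 m², so the ceiling must supply 2.61 m² over 29 m².
α = 2.61/29 = 0.090.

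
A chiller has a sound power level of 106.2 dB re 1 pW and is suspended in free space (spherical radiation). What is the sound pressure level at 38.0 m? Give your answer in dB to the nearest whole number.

64 dB

L_p = L_w − 10·log₁₀(4π·r²) with r = 38.0 m.
4π·r² = 1.815e+04 m², 10·log₁₀ of that is 42.588 dB.
L_p = 106.2 − 42.588 = 63.61 dB.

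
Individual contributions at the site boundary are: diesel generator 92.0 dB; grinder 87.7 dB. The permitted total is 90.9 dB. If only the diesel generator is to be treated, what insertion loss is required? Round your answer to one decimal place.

3.9 dB

Fixed contribution from the other source: Σ 10^(L/10) = 10^(87.7/10) = 5.888e+08 (87.70 dB).
To meet 90.9 dB overall, the treated diesel generator may contribute at most 10^(90.9/10) − 5.888e+08 = 6.414e+08, i.e. 88.07 dB.
So the diesel generator must be reduced from 92.0 to 88.07 dB: IL = 3.93 dB.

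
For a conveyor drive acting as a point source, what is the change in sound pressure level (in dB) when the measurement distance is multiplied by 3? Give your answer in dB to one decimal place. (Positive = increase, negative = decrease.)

-9.5 dB

Point-source spreading: ΔL = −20·log₁₀(r₂/r₁).
ΔL = −20·log₁₀(3) = -9.54 dB.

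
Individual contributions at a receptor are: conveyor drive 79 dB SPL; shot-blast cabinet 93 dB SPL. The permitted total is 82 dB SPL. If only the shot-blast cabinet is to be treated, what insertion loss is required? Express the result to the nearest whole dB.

Everything except the shot-blast cabinet sums to 10^(79/10) = 7.943e+07 in linear terms, 79.00 dB SPL.
The limit corresponds to 10^(82/10) = 1.585e+08; subtracting the fixed part leaves 7.906e+07 for the shot-blast cabinet, i.e. 78.98 dB SPL.
Required insertion loss = 93 − 78.98 = 14.02 dB.

14 dB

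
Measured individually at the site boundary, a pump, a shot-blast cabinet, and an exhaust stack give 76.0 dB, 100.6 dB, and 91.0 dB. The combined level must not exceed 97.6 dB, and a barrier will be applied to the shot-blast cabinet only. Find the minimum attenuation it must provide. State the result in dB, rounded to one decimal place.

4.1 dB

Everything except the shot-blast cabinet sums to 10^(76.0/10) + 10^(91.0/10) = 1.299e+09 in linear terms, 91.14 dB.
The limit corresponds to 10^(97.6/10) = 5.754e+09; subtracting the fixed part leaves 4.456e+09 for the shot-blast cabinet, i.e. 96.49 dB.
So the shot-blast cabinet must be reduced from 100.6 to 96.49 dB: IL = 4.11 dB.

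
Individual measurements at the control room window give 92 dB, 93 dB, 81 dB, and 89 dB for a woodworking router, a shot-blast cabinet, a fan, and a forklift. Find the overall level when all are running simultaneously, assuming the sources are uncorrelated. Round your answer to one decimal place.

96.5 dB

Incoherent sources combine by intensity addition: L_total = 10·log₁₀(Σ 10^(L_i/10)).
Σ 10^(L/10) = 10^(92/10) + 10^(93/10) + 10^(81/10) + 10^(89/10) = 4.500e+09.
L_total = 10·log₁₀(4.500e+09) = 96.53 dB.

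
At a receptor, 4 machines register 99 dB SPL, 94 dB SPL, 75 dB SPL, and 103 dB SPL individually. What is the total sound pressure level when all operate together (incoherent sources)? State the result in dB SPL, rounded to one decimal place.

For uncorrelated sources the intensities add, so convert each level to linear form, sum, and take 10·log₁₀ of the total.
Σ 10^(L/10) = 10^(99/10) + 10^(94/10) + 10^(75/10) + 10^(103/10) = 3.044e+10.
L_total = 10·log₁₀(3.044e+10) = 104.83 dB SPL.

104.8 dB SPL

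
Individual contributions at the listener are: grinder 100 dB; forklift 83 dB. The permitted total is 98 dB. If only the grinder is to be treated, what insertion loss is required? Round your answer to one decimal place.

2.1 dB

Everything except the grinder sums to 10^(83/10) = 1.995e+08 in linear terms, 83.00 dB.
To meet 98 dB overall, the treated grinder may contribute at most 10^(98/10) − 1.995e+08 = 6.110e+09, i.e. 97.86 dB.
Required insertion loss = 100 − 97.86 = 2.14 dB.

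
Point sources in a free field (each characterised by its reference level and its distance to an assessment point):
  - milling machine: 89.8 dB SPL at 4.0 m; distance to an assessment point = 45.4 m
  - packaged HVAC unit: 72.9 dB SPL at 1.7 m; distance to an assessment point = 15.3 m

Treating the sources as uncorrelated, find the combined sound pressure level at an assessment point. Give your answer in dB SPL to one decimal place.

68.8 dB SPL

Propagate each source to the receiver with L = L_ref − 20·log₁₀(r/r_ref), then add intensities.
milling machine: 89.8 − 20·log₁₀(45.4/4.0) = 89.8 − 21.10 = 68.70 dB SPL.
packaged HVAC unit: 72.9 − 20·log₁₀(15.3/1.7) = 72.9 − 19.08 = 53.82 dB SPL.
Σ 10^(L/10) = 7.654e+06 → L_total = 10·log₁₀(7.654e+06) = 68.84 dB SPL.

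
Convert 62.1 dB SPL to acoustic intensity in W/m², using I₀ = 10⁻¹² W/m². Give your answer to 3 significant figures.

I/I₀ = 10^(62.1/10) = 1.622e+06, so I = 1.622e+06 × 10⁻¹² W/m².

1.62e-06 W/m²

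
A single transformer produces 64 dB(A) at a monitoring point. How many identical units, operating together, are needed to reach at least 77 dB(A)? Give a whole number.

Need L₁ + 10·log₁₀ N ≥ 77, i.e. log₁₀ N ≥ 1.30.
N ≥ 10^(13.0/10) = 19.953, so N = 20.

20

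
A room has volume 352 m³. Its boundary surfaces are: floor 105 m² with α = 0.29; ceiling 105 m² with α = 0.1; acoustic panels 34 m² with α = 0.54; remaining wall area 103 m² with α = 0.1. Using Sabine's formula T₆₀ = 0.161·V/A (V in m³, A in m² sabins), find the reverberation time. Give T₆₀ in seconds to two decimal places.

Total absorption A = 105·0.29 + 105·0.1 + 34·0.54 + 103·0.1 = 69.61 m² sabins.
T₆₀ = 0.161·V/A = 0.161·352/69.61 = 0.814 s.

0.81 s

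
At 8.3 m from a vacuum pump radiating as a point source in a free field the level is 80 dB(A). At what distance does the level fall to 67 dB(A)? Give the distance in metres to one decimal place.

The 13.0 dB drop corresponds to a distance ratio of 10^(13.0/20) for a point source.
r₂ = 8.3·10^((80−67)/20) = 8.3·10^(13.0/20) = 37.07 m.

37.1 m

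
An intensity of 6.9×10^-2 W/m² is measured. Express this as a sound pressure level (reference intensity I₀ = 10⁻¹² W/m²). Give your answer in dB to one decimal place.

L = 10·log₁₀(I/I₀) = 10·log₁₀(6.9×10^-2/10⁻¹²) = 10·log₁₀(6.9×10^10).
L = 10·(0.8388 + 10) = 108.39 dB.

108.4 dB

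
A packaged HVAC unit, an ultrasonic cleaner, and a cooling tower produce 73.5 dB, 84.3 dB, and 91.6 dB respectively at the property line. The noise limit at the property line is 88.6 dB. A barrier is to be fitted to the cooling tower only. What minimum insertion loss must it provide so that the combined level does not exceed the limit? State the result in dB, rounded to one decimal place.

Fixed contribution from the other sources: Σ 10^(L/10) = 10^(73.5/10) + 10^(84.3/10) = 2.915e+08 (84.65 dB).
To meet 88.6 dB overall, the treated cooling tower may contribute at most 10^(88.6/10) − 2.915e+08 = 4.329e+08, i.e. 86.36 dB.
So the cooling tower must be reduced from 91.6 to 86.36 dB: IL = 5.24 dB.

5.2 dB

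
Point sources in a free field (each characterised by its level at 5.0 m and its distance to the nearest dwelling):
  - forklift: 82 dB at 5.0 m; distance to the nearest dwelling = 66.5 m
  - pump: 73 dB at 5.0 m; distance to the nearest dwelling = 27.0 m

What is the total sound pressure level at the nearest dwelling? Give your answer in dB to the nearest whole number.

First find each source's level at the receiver (point-source: −20·log₁₀(r/r_ref)), then combine on an intensity basis.
forklift: 82 − 20·log₁₀(66.5/5.0) = 82 − 22.48 = 59.52 dB.
pump: 73 − 20·log₁₀(27.0/5.0) = 73 − 14.65 = 58.35 dB.
Σ 10^(L/10) = 1.580e+06 → L_total = 10·log₁₀(1.580e+06) = 61.99 dB.

62 dB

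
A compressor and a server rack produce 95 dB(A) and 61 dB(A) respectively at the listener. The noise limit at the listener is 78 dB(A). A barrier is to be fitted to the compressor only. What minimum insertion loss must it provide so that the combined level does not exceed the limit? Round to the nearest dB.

Fixed contribution from the other source: Σ 10^(L/10) = 10^(61/10) = 1.259e+06 (61.00 dB(A)).
To meet 78 dB(A) overall, the treated compressor may contribute at most 10^(78/10) − 1.259e+06 = 6.184e+07, i.e. 77.91 dB(A).
So the compressor must be reduced from 95 to 77.91 dB(A): IL = 17.09 dB.

17 dB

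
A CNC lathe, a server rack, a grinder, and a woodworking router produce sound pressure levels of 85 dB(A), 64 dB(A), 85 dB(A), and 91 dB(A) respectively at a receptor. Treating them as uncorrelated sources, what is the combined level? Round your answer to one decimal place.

Incoherent sources combine by intensity addition: L_total = 10·log₁₀(Σ 10^(L_i/10)).
Σ 10^(L/10) = 10^(85/10) + 10^(64/10) + 10^(85/10) + 10^(91/10) = 1.894e+09.
L_total = 10·log₁₀(1.894e+09) = 92.77 dB(A).

92.8 dB(A)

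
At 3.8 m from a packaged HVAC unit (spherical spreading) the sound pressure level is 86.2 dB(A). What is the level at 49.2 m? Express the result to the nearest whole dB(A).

64 dB(A)

Spherical spreading from a point source gives a 20·log₁₀(r₂/r₁) drop.
L₂ = 86.2 − 20·log₁₀(49.2/3.8) = 86.2 − 22.244 = 63.96 dB(A).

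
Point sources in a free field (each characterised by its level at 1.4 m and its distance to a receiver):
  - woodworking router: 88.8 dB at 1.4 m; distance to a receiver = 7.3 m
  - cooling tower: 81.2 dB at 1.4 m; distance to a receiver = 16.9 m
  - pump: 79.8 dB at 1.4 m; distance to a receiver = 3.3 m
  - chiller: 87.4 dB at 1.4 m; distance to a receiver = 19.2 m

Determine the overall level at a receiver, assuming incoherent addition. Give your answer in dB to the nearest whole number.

Propagate each source to the receiver with L = L_ref − 20·log₁₀(r/r_ref), then add intensities.
woodworking router: 88.8 − 20·log₁₀(7.3/1.4) = 88.8 − 14.34 = 74.46 dB.
cooling tower: 81.2 − 20·log₁₀(16.9/1.4) = 81.2 − 21.64 = 59.56 dB.
pump: 79.8 − 20·log₁₀(3.3/1.4) = 79.8 − 7.45 = 72.35 dB.
chiller: 87.4 − 20·log₁₀(19.2/1.4) = 87.4 − 22.74 = 64.66 dB.
Σ 10^(L/10) = 4.891e+07 → L_total = 10·log₁₀(4.891e+07) = 76.89 dB.

77 dB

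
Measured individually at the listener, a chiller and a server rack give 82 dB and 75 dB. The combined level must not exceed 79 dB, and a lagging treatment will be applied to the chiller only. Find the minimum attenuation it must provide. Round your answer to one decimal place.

5.2 dB

Everything except the chiller sums to 10^(75/10) = 3.162e+07 in linear terms, 75.00 dB.
To meet 79 dB overall, the treated chiller may contribute at most 10^(79/10) − 3.162e+07 = 4.781e+07, i.e. 76.80 dB.
So the chiller must be reduced from 82 to 76.80 dB: IL = 5.20 dB.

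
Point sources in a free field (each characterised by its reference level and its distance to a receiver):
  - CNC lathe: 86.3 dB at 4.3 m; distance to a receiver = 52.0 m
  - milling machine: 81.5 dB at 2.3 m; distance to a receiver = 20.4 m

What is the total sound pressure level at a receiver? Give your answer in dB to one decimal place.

First find each source's level at the receiver (point-source: −20·log₁₀(r/r_ref)), then combine on an intensity basis.
CNC lathe: 86.3 − 20·log₁₀(52.0/4.3) = 86.3 − 21.65 = 64.65 dB.
milling machine: 81.5 − 20·log₁₀(20.4/2.3) = 81.5 − 18.96 = 62.54 dB.
Σ 10^(L/10) = 4.712e+06 → L_total = 10·log₁₀(4.712e+06) = 66.73 dB.

66.7 dB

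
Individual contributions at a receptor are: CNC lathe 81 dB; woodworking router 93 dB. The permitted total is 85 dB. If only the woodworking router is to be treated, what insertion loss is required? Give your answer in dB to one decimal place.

The untreated sources together contribute 10^(81/10) = 1.259e+08, i.e. 81.00 dB.
To meet 85 dB overall, the treated woodworking router may contribute at most 10^(85/10) − 1.259e+08 = 1.903e+08, i.e. 82.80 dB.
Required insertion loss = 93 − 82.80 = 10.20 dB.

10.2 dB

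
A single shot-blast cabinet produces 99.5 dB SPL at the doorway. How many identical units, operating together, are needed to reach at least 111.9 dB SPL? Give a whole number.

18

N identical sources give L₁ + 10·log₁₀ N, so require 10·log₁₀ N ≥ 111.9 − 99.5 = 12.4 dB.
N ≥ 10^(12.4/10) = 17.378, so N = 18.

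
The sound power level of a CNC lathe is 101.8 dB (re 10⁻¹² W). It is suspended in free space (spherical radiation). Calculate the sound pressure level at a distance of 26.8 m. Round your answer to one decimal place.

The power spreads over a sphere of area 4π·r², so L_p = L_w − 10·log₁₀(4π·r²).
4π·r² = 9026 m², 10·log₁₀ of that is 39.555 dB.
L_p = 101.8 − 39.555 = 62.25 dB.

62.2 dB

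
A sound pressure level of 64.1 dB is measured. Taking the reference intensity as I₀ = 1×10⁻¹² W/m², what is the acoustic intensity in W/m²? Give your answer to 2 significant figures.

I = I₀·10^(L/10) = 10⁻¹² × 10^(64.1/10) = 10^(-5.590).

2.6e-06 W/m²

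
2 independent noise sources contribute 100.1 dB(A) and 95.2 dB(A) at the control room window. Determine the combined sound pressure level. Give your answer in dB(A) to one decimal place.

101.3 dB(A)

For uncorrelated sources the intensities add, so convert each level to linear form, sum, and take 10·log₁₀ of the total.
Σ 10^(L/10) = 10^(100.1/10) + 10^(95.2/10) = 1.354e+10.
L_total = 10·log₁₀(1.354e+10) = 101.32 dB(A).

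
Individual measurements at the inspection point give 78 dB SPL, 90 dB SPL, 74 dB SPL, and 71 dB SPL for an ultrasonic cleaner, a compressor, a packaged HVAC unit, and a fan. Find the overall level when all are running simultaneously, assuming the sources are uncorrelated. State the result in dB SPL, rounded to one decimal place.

Incoherent sources combine by intensity addition: L_total = 10·log₁₀(Σ 10^(L_i/10)).
Σ 10^(L/10) = 10^(78/10) + 10^(90/10) + 10^(74/10) + 10^(71/10) = 1.101e+09.
L_total = 10·log₁₀(1.101e+09) = 90.42 dB SPL.

90.4 dB SPL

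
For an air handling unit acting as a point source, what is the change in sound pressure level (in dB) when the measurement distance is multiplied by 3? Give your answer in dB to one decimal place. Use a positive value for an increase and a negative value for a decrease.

With spherical spreading the level changes by −20·log₁₀(r₂/r₁).
ΔL = −20·log₁₀(3) = -9.54 dB.

-9.5 dB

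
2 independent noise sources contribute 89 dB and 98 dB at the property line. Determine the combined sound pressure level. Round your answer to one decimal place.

98.5 dB

Incoherent sources combine by intensity addition: L_total = 10·log₁₀(Σ 10^(L_i/10)).
Σ 10^(L/10) = 10^(89/10) + 10^(98/10) = 7.104e+09.
L_total = 10·log₁₀(7.104e+09) = 98.51 dB.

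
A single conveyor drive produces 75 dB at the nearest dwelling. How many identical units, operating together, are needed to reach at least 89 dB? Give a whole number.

Need L₁ + 10·log₁₀ N ≥ 89, i.e. log₁₀ N ≥ 1.40.
N ≥ 10^(14.0/10) = 25.119, so N = 26.

26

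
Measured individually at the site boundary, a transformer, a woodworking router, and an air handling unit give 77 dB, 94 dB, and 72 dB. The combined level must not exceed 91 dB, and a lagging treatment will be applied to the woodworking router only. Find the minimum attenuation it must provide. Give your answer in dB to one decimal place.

Everything except the woodworking router sums to 10^(77/10) + 10^(72/10) = 6.597e+07 in linear terms, 78.19 dB.
The limit corresponds to 10^(91/10) = 1.259e+09; subtracting the fixed part leaves 1.193e+09 for the woodworking router, i.e. 90.77 dB.
So the woodworking router must be reduced from 94 to 90.77 dB: IL = 3.23 dB.

3.2 dB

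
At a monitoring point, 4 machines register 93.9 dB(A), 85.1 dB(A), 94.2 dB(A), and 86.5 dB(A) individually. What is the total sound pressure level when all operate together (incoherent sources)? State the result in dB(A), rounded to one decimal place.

Incoherent sources combine by intensity addition: L_total = 10·log₁₀(Σ 10^(L_i/10)).
Σ 10^(L/10) = 10^(93.9/10) + 10^(85.1/10) + 10^(94.2/10) + 10^(86.5/10) = 5.855e+09.
L_total = 10·log₁₀(5.855e+09) = 97.68 dB(A).

97.7 dB(A)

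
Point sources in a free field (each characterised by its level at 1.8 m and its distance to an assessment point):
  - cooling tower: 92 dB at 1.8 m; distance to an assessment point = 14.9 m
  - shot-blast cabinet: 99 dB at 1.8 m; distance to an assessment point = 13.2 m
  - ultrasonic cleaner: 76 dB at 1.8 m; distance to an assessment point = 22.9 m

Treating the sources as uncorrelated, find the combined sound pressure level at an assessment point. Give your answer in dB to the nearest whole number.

82 dB

Propagate each source to the receiver with L = L_ref − 20·log₁₀(r/r_ref), then add intensities.
cooling tower: 92 − 20·log₁₀(14.9/1.8) = 92 − 18.36 = 73.64 dB.
shot-blast cabinet: 99 − 20·log₁₀(13.2/1.8) = 99 − 17.31 = 81.69 dB.
ultrasonic cleaner: 76 − 20·log₁₀(22.9/1.8) = 76 − 22.09 = 53.91 dB.
Σ 10^(L/10) = 1.711e+08 → L_total = 10·log₁₀(1.711e+08) = 82.33 dB.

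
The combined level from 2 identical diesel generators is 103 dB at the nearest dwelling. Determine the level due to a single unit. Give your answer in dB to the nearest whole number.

100 dB

For N identical incoherent sources L_total = L₁ + 10·log₁₀ N, so L₁ = 103 − 10·log₁₀(2) = 103 − 3.010.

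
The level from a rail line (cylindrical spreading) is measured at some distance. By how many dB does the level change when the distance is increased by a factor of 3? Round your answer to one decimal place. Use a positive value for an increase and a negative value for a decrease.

-4.8 dB

A line source loses 3 dB per doubling of distance; generally ΔL = −10·log₁₀(r₂/r₁).
ΔL = −10·log₁₀(3) = -4.77 dB.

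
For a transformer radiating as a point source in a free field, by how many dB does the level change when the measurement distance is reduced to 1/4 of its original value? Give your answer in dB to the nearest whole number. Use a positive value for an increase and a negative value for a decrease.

+12 dB

Point-source spreading: ΔL = −20·log₁₀(r₂/r₁).
ΔL = −20·log₁₀(0.25) = +12.04 dB.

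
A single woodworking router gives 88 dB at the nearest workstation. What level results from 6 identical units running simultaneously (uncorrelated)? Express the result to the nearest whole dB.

96 dB

N identical incoherent sources raise the level by 10·log₁₀ N.
L_total = 88 + 10·log₁₀(6) = 88 + 7.782 = 95.78 dB.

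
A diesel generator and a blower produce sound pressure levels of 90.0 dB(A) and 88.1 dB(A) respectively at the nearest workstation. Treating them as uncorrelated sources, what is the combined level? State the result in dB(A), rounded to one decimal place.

92.2 dB(A)

For uncorrelated sources the intensities add, so convert each level to linear form, sum, and take 10·log₁₀ of the total.
Σ 10^(L/10) = 10^(90.0/10) + 10^(88.1/10) = 1.646e+09.
L_total = 10·log₁₀(1.646e+09) = 92.16 dB(A).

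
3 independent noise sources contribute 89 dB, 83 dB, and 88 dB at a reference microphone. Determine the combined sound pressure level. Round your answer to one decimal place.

92.1 dB

For uncorrelated sources the intensities add, so convert each level to linear form, sum, and take 10·log₁₀ of the total.
Σ 10^(L/10) = 10^(89/10) + 10^(83/10) + 10^(88/10) = 1.625e+09.
L_total = 10·log₁₀(1.625e+09) = 92.11 dB.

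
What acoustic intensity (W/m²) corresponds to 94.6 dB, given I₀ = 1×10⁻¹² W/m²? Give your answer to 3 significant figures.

L = 10·log₁₀(I/I₀) ⇒ I = I₀·10^(L/10) = 10⁻¹² × 10^9.46.

0.00288 W/m²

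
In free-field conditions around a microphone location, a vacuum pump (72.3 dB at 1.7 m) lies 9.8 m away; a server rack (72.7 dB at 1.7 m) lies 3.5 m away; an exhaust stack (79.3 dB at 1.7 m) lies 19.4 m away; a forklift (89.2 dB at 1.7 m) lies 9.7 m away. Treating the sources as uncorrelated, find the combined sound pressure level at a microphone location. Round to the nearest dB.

75 dB

First find each source's level at the receiver (point-source: −20·log₁₀(r/r_ref)), then combine on an intensity basis.
vacuum pump: 72.3 − 20·log₁₀(9.8/1.7) = 72.3 − 15.22 = 57.08 dB.
server rack: 72.7 − 20·log₁₀(3.5/1.7) = 72.7 − 6.27 = 66.43 dB.
exhaust stack: 79.3 − 20·log₁₀(19.4/1.7) = 79.3 − 21.15 = 58.15 dB.
forklift: 89.2 − 20·log₁₀(9.7/1.7) = 89.2 − 15.13 = 74.07 dB.
Σ 10^(L/10) = 3.111e+07 → L_total = 10·log₁₀(3.111e+07) = 74.93 dB.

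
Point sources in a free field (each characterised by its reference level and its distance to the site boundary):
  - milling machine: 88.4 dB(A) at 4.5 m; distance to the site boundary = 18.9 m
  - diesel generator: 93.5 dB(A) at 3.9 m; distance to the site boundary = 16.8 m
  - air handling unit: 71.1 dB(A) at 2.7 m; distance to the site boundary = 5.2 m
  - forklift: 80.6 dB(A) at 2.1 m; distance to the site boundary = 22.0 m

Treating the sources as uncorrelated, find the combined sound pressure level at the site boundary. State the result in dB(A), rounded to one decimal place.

82.2 dB(A)

First find each source's level at the receiver (point-source: −20·log₁₀(r/r_ref)), then combine on an intensity basis.
milling machine: 88.4 − 20·log₁₀(18.9/4.5) = 88.4 − 12.46 = 75.94 dB(A).
diesel generator: 93.5 − 20·log₁₀(16.8/3.9) = 93.5 − 12.68 = 80.82 dB(A).
air handling unit: 71.1 − 20·log₁₀(5.2/2.7) = 71.1 − 5.69 = 65.41 dB(A).
forklift: 80.6 − 20·log₁₀(22.0/2.1) = 80.6 − 20.40 = 60.20 dB(A).
Σ 10^(L/10) = 1.644e+08 → L_total = 10·log₁₀(1.644e+08) = 82.16 dB(A).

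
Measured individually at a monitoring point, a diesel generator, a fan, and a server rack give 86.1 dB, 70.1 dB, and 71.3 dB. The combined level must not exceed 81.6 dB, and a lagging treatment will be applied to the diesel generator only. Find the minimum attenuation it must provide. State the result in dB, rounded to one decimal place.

Fixed contribution from the other sources: Σ 10^(L/10) = 10^(70.1/10) + 10^(71.3/10) = 2.372e+07 (73.75 dB).
To meet 81.6 dB overall, the treated diesel generator may contribute at most 10^(81.6/10) − 2.372e+07 = 1.208e+08, i.e. 80.82 dB.
So the diesel generator must be reduced from 86.1 to 80.82 dB: IL = 5.28 dB.

5.3 dB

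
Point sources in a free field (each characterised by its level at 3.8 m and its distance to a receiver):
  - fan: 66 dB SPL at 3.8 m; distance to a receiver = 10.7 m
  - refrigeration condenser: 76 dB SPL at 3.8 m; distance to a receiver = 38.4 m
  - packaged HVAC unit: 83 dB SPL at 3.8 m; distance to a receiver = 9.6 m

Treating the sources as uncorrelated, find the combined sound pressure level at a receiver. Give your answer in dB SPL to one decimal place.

75.1 dB SPL

Propagate each source to the receiver with L = L_ref − 20·log₁₀(r/r_ref), then add intensities.
fan: 66 − 20·log₁₀(10.7/3.8) = 66 − 8.99 = 57.01 dB SPL.
refrigeration condenser: 76 − 20·log₁₀(38.4/3.8) = 76 − 20.09 = 55.91 dB SPL.
packaged HVAC unit: 83 − 20·log₁₀(9.6/3.8) = 83 − 8.05 = 74.95 dB SPL.
Σ 10^(L/10) = 3.215e+07 → L_total = 10·log₁₀(3.215e+07) = 75.07 dB SPL.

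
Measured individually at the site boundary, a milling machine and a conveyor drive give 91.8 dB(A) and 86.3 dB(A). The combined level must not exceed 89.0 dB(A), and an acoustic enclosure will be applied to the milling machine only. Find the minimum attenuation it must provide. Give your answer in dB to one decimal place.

Fixed contribution from the other source: Σ 10^(L/10) = 10^(86.3/10) = 4.266e+08 (86.30 dB(A)).
The limit corresponds to 10^(89.0/10) = 7.943e+08; subtracting the fixed part leaves 3.677e+08 for the milling machine, i.e. 85.66 dB(A).
So the milling machine must be reduced from 91.8 to 85.66 dB(A): IL = 6.14 dB.

6.1 dB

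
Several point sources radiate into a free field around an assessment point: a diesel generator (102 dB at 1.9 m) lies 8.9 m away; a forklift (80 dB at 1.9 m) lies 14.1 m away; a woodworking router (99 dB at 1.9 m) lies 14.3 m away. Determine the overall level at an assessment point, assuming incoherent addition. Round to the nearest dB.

Apply inverse-square spreading to bring every level to the receiver, then sum 10^(L/10).
diesel generator: 102 − 20·log₁₀(8.9/1.9) = 102 − 13.41 = 88.59 dB.
forklift: 80 − 20·log₁₀(14.1/1.9) = 80 − 17.41 = 62.59 dB.
woodworking router: 99 − 20·log₁₀(14.3/1.9) = 99 − 17.53 = 81.47 dB.
Σ 10^(L/10) = 8.644e+08 → L_total = 10·log₁₀(8.644e+08) = 89.37 dB.

89 dB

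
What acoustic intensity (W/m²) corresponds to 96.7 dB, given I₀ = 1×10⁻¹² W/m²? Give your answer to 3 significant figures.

L = 10·log₁₀(I/I₀) ⇒ I = I₀·10^(L/10) = 10⁻¹² × 10^9.67.

0.00468 W/m²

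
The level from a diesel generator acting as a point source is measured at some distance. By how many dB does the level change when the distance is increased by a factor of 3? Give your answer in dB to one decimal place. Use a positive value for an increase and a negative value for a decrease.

-9.5 dB

With spherical spreading the level changes by −20·log₁₀(r₂/r₁).
ΔL = −20·log₁₀(3) = -9.54 dB.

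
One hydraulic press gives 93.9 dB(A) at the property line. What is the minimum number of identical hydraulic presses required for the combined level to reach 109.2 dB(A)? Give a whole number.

34

The shortfall is 109.2 − 93.9 = 15.3 dB, and N units add 10·log₁₀ N, so need 10·log₁₀ N ≥ 15.3.
N ≥ 10^(15.3/10) = 33.884, so N = 34.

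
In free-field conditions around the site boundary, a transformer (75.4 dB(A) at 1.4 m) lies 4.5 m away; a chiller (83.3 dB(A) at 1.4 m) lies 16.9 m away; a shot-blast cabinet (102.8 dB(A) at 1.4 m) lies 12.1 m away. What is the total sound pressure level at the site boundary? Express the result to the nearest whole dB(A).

84 dB(A)

First find each source's level at the receiver (point-source: −20·log₁₀(r/r_ref)), then combine on an intensity basis.
transformer: 75.4 − 20·log₁₀(4.5/1.4) = 75.4 − 10.14 = 65.26 dB(A).
chiller: 83.3 − 20·log₁₀(16.9/1.4) = 83.3 − 21.64 = 61.66 dB(A).
shot-blast cabinet: 102.8 − 20·log₁₀(12.1/1.4) = 102.8 − 18.73 = 84.07 dB(A).
Σ 10^(L/10) = 2.599e+08 → L_total = 10·log₁₀(2.599e+08) = 84.15 dB(A).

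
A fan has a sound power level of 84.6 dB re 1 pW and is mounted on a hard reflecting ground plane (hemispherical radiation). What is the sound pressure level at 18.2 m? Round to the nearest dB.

51 dB

The power spreads over a hemisphere of area 2π·r², so L_p = L_w − 10·log₁₀(2π·r²).
2π·r² = 2081 m², 10·log₁₀ of that is 33.183 dB.
L_p = 84.6 − 33.183 = 51.42 dB.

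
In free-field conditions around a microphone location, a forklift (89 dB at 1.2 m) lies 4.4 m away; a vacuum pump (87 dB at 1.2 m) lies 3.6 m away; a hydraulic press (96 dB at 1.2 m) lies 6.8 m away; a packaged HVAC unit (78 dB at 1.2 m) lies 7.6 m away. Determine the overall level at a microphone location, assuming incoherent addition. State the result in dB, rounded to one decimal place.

83.8 dB

Apply inverse-square spreading to bring every level to the receiver, then sum 10^(L/10).
forklift: 89 − 20·log₁₀(4.4/1.2) = 89 − 11.29 = 77.71 dB.
vacuum pump: 87 − 20·log₁₀(3.6/1.2) = 87 − 9.54 = 77.46 dB.
hydraulic press: 96 − 20·log₁₀(6.8/1.2) = 96 − 15.07 = 80.93 dB.
packaged HVAC unit: 78 − 20·log₁₀(7.6/1.2) = 78 − 16.03 = 61.97 dB.
Σ 10^(L/10) = 2.403e+08 → L_total = 10·log₁₀(2.403e+08) = 83.81 dB.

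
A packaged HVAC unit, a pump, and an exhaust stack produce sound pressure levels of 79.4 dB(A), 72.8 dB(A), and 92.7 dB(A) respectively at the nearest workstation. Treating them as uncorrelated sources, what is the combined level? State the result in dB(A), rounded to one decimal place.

For uncorrelated sources the intensities add, so convert each level to linear form, sum, and take 10·log₁₀ of the total.
Σ 10^(L/10) = 10^(79.4/10) + 10^(72.8/10) + 10^(92.7/10) = 1.968e+09.
L_total = 10·log₁₀(1.968e+09) = 92.94 dB(A).

92.9 dB(A)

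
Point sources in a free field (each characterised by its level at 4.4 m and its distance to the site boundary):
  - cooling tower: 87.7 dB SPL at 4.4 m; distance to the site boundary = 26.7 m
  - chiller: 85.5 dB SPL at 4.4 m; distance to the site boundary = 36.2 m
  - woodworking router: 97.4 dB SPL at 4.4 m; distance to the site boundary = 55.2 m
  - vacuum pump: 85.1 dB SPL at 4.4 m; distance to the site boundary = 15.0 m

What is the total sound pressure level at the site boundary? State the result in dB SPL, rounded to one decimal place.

Apply inverse-square spreading to bring every level to the receiver, then sum 10^(L/10).
cooling tower: 87.7 − 20·log₁₀(26.7/4.4) = 87.7 − 15.66 = 72.04 dB SPL.
chiller: 85.5 − 20·log₁₀(36.2/4.4) = 85.5 − 18.31 = 67.19 dB SPL.
woodworking router: 97.4 − 20·log₁₀(55.2/4.4) = 97.4 − 21.97 = 75.43 dB SPL.
vacuum pump: 85.1 − 20·log₁₀(15.0/4.4) = 85.1 − 10.65 = 74.45 dB SPL.
Σ 10^(L/10) = 8.399e+07 → L_total = 10·log₁₀(8.399e+07) = 79.24 dB SPL.

79.2 dB SPL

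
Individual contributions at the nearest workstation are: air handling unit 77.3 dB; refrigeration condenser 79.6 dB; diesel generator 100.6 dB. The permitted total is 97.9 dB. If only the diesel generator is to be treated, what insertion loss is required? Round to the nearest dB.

The untreated sources together contribute 10^(77.3/10) + 10^(79.6/10) = 1.449e+08, i.e. 81.61 dB.
The limit corresponds to 10^(97.9/10) = 6.166e+09; subtracting the fixed part leaves 6.021e+09 for the diesel generator, i.e. 97.80 dB.
So the diesel generator must be reduced from 100.6 to 97.80 dB: IL = 2.80 dB.

3 dB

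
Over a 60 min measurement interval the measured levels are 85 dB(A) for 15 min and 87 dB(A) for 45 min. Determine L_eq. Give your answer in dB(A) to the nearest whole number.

Weight each interval's intensity by its duration and average over T = 60 min:
Σ tᵢ·10^(Lᵢ/10) = 15·10^(85/10) + 45·10^(87/10) = 2.730e+10.
L_eq = 10·log₁₀(2.730e+10/60) = 86.58 dB(A).

87 dB(A)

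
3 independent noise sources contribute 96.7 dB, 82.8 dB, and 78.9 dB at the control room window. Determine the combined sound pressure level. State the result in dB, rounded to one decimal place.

96.9 dB

For uncorrelated sources the intensities add, so convert each level to linear form, sum, and take 10·log₁₀ of the total.
Σ 10^(L/10) = 10^(96.7/10) + 10^(82.8/10) + 10^(78.9/10) = 4.946e+09.
L_total = 10·log₁₀(4.946e+09) = 96.94 dB.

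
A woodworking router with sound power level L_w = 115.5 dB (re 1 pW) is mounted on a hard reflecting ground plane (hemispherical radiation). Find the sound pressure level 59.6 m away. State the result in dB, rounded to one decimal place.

72.0 dB

Free-field hemispherical radiation: L_p = L_w − 10·log₁₀(2π·r²), r = 59.6 m.
2π·r² = 2.232e+04 m², 10·log₁₀ of that is 43.487 dB.
L_p = 115.5 − 43.487 = 72.01 dB.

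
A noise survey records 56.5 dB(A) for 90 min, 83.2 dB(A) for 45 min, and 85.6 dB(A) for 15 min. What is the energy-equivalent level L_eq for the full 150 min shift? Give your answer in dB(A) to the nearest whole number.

80 dB(A)

L_eq = 10·log₁₀[(1/T)·Σ tᵢ·10^(Lᵢ/10)] with T = 150 min.
Σ tᵢ·10^(Lᵢ/10) = 90·10^(56.5/10) + 45·10^(83.2/10) + 15·10^(85.6/10) = 1.489e+10.
L_eq = 10·log₁₀(1.489e+10/150) = 79.97 dB(A).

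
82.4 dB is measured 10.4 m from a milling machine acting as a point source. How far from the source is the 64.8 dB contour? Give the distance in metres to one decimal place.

78.9 m

Point-source spreading drops the level by 20·log₁₀(r₂/r₁); inverting, r₂/r₁ = 10^(ΔL/20).
r₂ = 10.4·10^((82.4−64.8)/20) = 10.4·10^(17.6/20) = 78.89 m.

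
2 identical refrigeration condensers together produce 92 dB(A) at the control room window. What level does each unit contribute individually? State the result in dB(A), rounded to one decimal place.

For N identical incoherent sources L_total = L₁ + 10·log₁₀ N, so L₁ = 92 − 10·log₁₀(2) = 92 − 3.010.

89.0 dB(A)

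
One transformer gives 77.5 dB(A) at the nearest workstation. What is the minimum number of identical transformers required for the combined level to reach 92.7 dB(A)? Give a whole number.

N identical sources give L₁ + 10·log₁₀ N, so require 10·log₁₀ N ≥ 92.7 − 77.5 = 15.2 dB.
N ≥ 10^(15.2/10) = 33.113, so N = 34.

34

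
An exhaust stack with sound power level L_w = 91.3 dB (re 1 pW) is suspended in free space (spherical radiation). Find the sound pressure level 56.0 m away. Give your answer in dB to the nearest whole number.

The power spreads over a sphere of area 4π·r², so L_p = L_w − 10·log₁₀(4π·r²).
4π·r² = 3.941e+04 m², 10·log₁₀ of that is 45.956 dB.
L_p = 91.3 − 45.956 = 45.34 dB.

45 dB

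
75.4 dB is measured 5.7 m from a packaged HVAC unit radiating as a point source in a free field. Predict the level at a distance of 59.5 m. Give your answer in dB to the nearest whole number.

55 dB

Spherical spreading from a point source gives a 20·log₁₀(r₂/r₁) drop.
L₂ = 75.4 − 20·log₁₀(59.5/5.7) = 75.4 − 20.373 = 55.03 dB.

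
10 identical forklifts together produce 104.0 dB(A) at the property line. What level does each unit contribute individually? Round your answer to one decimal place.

Dividing the total intensity by 10 lowers the level by 10·log₁₀ 10 = 10.000 dB: L₁ = 104.0 − 10.000.

94.0 dB(A)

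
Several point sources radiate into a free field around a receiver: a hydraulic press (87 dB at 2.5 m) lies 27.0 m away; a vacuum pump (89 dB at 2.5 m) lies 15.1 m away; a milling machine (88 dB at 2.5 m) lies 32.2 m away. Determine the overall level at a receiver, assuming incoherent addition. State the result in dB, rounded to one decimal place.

Propagate each source to the receiver with L = L_ref − 20·log₁₀(r/r_ref), then add intensities.
hydraulic press: 87 − 20·log₁₀(27.0/2.5) = 87 − 20.67 = 66.33 dB.
vacuum pump: 89 − 20·log₁₀(15.1/2.5) = 89 − 15.62 = 73.38 dB.
milling machine: 88 − 20·log₁₀(32.2/2.5) = 88 − 22.20 = 65.80 dB.
Σ 10^(L/10) = 2.987e+07 → L_total = 10·log₁₀(2.987e+07) = 74.75 dB.

74.8 dB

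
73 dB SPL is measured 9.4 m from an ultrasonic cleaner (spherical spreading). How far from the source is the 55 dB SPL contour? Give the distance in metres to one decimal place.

The 18.0 dB drop corresponds to a distance ratio of 10^(18.0/20) for a point source.
r₂ = 9.4·10^((73−55)/20) = 9.4·10^(18.0/20) = 74.67 m.

74.7 m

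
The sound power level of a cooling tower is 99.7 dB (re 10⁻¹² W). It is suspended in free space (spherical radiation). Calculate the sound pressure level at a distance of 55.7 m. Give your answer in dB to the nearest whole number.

54 dB

L_p = L_w − 10·log₁₀(4π·r²) with r = 55.7 m.
4π·r² = 3.899e+04 m², 10·log₁₀ of that is 45.909 dB.
L_p = 99.7 − 45.909 = 53.79 dB.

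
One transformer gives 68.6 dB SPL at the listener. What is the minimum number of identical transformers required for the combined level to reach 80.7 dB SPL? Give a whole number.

N identical sources give L₁ + 10·log₁₀ N, so require 10·log₁₀ N ≥ 80.7 − 68.6 = 12.1 dB.
N ≥ 10^(12.1/10) = 16.218, so N = 17.

17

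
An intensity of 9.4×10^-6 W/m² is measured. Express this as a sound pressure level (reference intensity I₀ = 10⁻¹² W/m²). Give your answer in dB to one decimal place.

69.7 dB

L = 10·log₁₀(I/I₀) = 10·log₁₀(9.4×10^-6/10⁻¹²) = 10·log₁₀(9.4×10^6).
L = 10·(0.9731 + 6) = 69.73 dB.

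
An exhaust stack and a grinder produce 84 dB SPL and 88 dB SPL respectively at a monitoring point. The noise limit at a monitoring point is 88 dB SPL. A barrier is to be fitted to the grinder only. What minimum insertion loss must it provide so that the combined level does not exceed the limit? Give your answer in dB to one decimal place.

Everything except the grinder sums to 10^(84/10) = 2.512e+08 in linear terms, 84.00 dB SPL.
To meet 88 dB SPL overall, the treated grinder may contribute at most 10^(88/10) − 2.512e+08 = 3.798e+08, i.e. 85.80 dB SPL.
Required insertion loss = 88 − 85.80 = 2.20 dB.

2.2 dB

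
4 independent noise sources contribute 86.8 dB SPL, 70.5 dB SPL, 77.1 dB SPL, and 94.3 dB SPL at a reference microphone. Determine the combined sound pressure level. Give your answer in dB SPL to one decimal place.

For uncorrelated sources the intensities add, so convert each level to linear form, sum, and take 10·log₁₀ of the total.
Σ 10^(L/10) = 10^(86.8/10) + 10^(70.5/10) + 10^(77.1/10) + 10^(94.3/10) = 3.233e+09.
L_total = 10·log₁₀(3.233e+09) = 95.10 dB SPL.

95.1 dB SPL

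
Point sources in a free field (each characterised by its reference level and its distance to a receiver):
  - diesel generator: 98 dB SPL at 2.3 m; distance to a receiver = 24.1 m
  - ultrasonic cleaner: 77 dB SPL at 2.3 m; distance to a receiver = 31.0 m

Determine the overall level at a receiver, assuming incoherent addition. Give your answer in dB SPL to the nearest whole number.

First find each source's level at the receiver (point-source: −20·log₁₀(r/r_ref)), then combine on an intensity basis.
diesel generator: 98 − 20·log₁₀(24.1/2.3) = 98 − 20.41 = 77.59 dB SPL.
ultrasonic cleaner: 77 − 20·log₁₀(31.0/2.3) = 77 − 22.59 = 54.41 dB SPL.
Σ 10^(L/10) = 5.774e+07 → L_total = 10·log₁₀(5.774e+07) = 77.62 dB SPL.

78 dB SPL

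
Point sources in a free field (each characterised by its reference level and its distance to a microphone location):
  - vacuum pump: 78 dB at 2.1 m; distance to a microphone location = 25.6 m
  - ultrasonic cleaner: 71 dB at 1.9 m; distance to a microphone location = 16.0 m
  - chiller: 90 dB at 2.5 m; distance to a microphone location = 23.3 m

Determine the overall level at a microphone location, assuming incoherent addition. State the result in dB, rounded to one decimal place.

70.8 dB

Propagate each source to the receiver with L = L_ref − 20·log₁₀(r/r_ref), then add intensities.
vacuum pump: 78 − 20·log₁₀(25.6/2.1) = 78 − 21.72 = 56.28 dB.
ultrasonic cleaner: 71 − 20·log₁₀(16.0/1.9) = 71 − 18.51 = 52.49 dB.
chiller: 90 − 20·log₁₀(23.3/2.5) = 90 − 19.39 = 70.61 dB.
Σ 10^(L/10) = 1.211e+07 → L_total = 10·log₁₀(1.211e+07) = 70.83 dB.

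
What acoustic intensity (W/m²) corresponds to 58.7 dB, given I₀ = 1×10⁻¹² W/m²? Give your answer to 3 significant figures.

7.41e-07 W/m²

I = I₀·10^(L/10) = 10⁻¹² × 10^(58.7/10) = 10^(-6.130).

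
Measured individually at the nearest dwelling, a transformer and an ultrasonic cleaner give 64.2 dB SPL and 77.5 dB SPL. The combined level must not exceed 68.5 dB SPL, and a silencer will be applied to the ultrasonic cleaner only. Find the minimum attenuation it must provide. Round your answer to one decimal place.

11.0 dB

The untreated sources together contribute 10^(64.2/10) = 2.630e+06, i.e. 64.20 dB SPL.
The limit corresponds to 10^(68.5/10) = 7.079e+06; subtracting the fixed part leaves 4.449e+06 for the ultrasonic cleaner, i.e. 66.48 dB SPL.
So the ultrasonic cleaner must be reduced from 77.5 to 66.48 dB SPL: IL = 11.02 dB.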